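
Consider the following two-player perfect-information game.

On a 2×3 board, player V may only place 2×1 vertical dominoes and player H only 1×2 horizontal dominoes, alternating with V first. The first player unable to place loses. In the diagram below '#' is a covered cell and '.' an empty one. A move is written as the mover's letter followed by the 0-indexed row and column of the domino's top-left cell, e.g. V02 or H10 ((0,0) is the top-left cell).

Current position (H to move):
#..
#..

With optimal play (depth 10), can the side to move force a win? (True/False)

[#../#..] H move#1: H01:+1/###/#..*, H11:+1/#../###
[###/#..] end (terminal -1, V#2); searched #../#.. to 10

H winning at [#../#..]: True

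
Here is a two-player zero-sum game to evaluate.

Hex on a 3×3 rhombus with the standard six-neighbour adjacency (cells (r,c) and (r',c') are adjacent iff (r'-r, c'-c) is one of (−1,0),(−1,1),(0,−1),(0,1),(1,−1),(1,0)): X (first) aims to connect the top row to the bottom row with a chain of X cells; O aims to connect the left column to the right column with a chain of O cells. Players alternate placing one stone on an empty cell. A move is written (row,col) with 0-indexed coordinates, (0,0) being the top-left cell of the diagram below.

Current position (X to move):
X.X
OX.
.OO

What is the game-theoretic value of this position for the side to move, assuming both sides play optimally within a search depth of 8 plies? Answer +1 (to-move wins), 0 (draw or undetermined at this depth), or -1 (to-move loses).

value(X.X/OX./.OO, X) = +1

[X.X/OX./.OO] X move#1: (0,1):-1/XXX/OX./.OO, (1,2):-1/X.X/OXX/.OO, (2,0):+1/X.X/OX./XOO*
[X.X/OX./XOO] end (terminal -1, O#2); searched X.X/OX./.OO to 8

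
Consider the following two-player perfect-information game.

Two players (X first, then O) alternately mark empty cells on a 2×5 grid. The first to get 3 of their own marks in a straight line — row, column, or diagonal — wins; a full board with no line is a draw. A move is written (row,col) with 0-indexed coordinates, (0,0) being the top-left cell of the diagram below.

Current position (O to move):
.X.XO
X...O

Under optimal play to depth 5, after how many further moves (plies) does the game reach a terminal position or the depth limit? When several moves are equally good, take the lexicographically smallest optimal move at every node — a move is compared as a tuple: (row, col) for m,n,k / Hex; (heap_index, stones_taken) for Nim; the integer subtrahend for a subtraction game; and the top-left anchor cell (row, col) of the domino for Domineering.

PV length from [.X.XO/X...O]: 5 plies

p1 O@[.X.XO/X...O]: (0,0)[OX.XO/X...O]-1 (0,2)[.XOXO/X...O]+0* (1,1)[.X.XO/XO..O]-1 (1,2)[.X.XO/X.O.O]-1 (1,3)[.X.XO/X..OO]-1
p2 X@[.XOXO/X...O]: (0,0)[XXOXO/X...O]+0* (1,1)[.XOXO/XX..O]+0 (1,2)[.XOXO/X.X.O]+0 (1,3)[.XOXO/X..XO]+0
p3 O@[XXOXO/X...O]: (1,1)[XXOXO/XO..O]+0* (1,2)[XXOXO/X.O.O]+0 (1,3)[XXOXO/X..OO]+0
p4 X@[XXOXO/XO..O]: (1,2)[XXOXO/XOX.O]+0* (1,3)[XXOXO/XO.XO]+0
p5 O@[XXOXO/XOX.O]: (1,3)[XXOXO/XOXOO]+0*
p6 X@[XXOXO/XOXOO] terminal +0; root [.X.XO/X...O] d5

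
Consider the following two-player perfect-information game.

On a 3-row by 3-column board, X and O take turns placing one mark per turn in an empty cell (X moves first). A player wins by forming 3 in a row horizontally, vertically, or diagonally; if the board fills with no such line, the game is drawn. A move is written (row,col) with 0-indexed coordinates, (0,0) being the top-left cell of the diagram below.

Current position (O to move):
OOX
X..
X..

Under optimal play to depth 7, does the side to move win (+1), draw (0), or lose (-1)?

value(OOX/X../X.., O) = +1

[OOX/X../X..] O move#1: (1,1):+1/OOX/XO./X..*, (1,2):-1/OOX/X.O/X.., (2,1):-1/OOX/X../XO., (2,2):-1/OOX/X../X.O
[OOX/XO./X..] X move#2: (1,2):-1/OOX/XOX/X..*, (2,1):-1/OOX/XO./XX., (2,2):-1/OOX/XO./X.X
[OOX/XOX/X..] O move#3: (2,1):+1/OOX/XOX/XO.*, (2,2):+1/OOX/XOX/X.O
[OOX/XOX/XO.] end (terminal -1, X#4); searched OOX/X../X.. to 7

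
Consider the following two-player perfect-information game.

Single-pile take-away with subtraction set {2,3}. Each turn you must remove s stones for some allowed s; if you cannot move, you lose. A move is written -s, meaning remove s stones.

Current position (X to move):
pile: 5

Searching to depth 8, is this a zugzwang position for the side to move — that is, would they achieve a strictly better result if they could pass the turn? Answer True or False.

ply 1, X at 5 | -2=-1→3*; -3=-1→2
ply 2, O at 3 | -2=+1→1*; -3=+1→0
ply 3: 1 is terminal -1 (X); from 5 depth 8
if X skipped the turn, O would face:
~ ply 1, O at 5 | -2=-1→3*; -3=-1→2
~ ply 2, X at 3 | -2=+1→1*; -3=+1→0
~ ply 3: 1 is terminal -1 (O); from 5 depth 8
compare (X): move=-1 vs pass=+1

zugzwang(5, X) = True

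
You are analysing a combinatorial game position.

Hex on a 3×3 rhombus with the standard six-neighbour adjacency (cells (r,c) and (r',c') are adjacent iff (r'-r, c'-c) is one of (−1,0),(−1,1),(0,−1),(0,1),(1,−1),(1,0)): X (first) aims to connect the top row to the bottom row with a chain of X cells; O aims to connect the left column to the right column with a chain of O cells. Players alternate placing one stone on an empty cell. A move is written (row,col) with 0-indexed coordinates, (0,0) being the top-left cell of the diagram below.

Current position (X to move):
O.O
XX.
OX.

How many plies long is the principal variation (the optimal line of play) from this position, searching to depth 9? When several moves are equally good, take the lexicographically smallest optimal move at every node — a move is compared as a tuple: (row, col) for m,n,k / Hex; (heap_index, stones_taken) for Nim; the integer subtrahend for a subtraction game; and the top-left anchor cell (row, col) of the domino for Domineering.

[O.O/XX./OX.] X move#1: (0,1):+1/OXO/XX./OX.*, (1,2):-1/O.O/XXX/OX., (2,2):-1/O.O/XX./OXX
[OXO/XX./OX.] end (terminal -1, O#2); searched O.O/XX./OX. to 9

PV length from [O.O/XX./OX.]: 1 ply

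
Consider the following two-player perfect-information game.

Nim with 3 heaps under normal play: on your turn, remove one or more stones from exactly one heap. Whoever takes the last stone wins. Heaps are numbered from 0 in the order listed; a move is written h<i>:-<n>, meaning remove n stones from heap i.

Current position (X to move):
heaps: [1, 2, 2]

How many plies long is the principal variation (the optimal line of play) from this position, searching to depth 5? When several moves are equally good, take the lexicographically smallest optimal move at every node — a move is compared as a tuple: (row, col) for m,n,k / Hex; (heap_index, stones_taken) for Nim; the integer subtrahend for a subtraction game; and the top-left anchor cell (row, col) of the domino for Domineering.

PV length from [(1,2,2)]: 5 plies

[(1,2,2)] X move#1: h0:-1:+1/(0,2,2)*, h1:-1:-1/(1,1,2), h1:-2:-1/(1,0,2), h2:-1:-1/(1,2,1), h2:-2:-1/(1,2,0)
[(0,2,2)] O move#2: h1:-1:-1/(0,1,2)*, h1:-2:-1/(0,0,2), h2:-1:-1/(0,2,1), h2:-2:-1/(0,2,0)
[(0,1,2)] X move#3: h1:-1:-1/(0,0,2), h2:-1:+1/(0,1,1)*, h2:-2:-1/(0,1,0)
[(0,1,1)] O move#4: h1:-1:-1/(0,0,1)*, h2:-1:-1/(0,1,0)
[(0,0,1)] X move#5: h2:-1:+1/(0,0,0)*
[(0,0,0)] end (terminal -1, O#6); searched (1,2,2) to 5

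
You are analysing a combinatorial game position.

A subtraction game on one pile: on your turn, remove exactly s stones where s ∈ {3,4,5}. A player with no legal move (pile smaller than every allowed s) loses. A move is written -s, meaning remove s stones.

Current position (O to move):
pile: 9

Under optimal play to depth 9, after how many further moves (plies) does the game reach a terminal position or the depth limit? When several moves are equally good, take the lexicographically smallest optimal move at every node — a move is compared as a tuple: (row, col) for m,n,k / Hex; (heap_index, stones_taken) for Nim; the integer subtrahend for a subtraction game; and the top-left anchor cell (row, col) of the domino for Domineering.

PV length from [9]: 2 plies

ply 1, O at 9 | -3=-1→6*; -4=-1→5; -5=-1→4
ply 2, X at 6 | -3=-1→3; -4=+1→2*; -5=+1→1
ply 3: 2 is terminal -1 (O); from 9 depth 9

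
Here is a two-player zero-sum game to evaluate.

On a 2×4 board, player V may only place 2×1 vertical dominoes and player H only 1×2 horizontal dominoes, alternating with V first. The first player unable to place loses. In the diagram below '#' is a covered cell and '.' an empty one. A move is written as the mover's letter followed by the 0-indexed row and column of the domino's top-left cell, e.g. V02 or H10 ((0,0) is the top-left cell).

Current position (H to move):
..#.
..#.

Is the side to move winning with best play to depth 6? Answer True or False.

H winning at [..#./..#.]: True

[..#./..#.] H move#1: H00:+1/###./..#.*, H10:+1/..#./###.
[###./..#.] V move#2: V03:-1/####/..##*
[####/..##] H move#3: H10:+1/####/####*
[####/####] end (terminal -1, V#4); searched ..#./..#. to 6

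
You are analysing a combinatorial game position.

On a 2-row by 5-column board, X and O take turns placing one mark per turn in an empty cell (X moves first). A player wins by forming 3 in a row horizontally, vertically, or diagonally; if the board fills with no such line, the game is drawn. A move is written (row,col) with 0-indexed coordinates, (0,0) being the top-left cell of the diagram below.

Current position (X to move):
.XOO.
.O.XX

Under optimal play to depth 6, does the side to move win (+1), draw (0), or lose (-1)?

p1 X@[.XOO./.O.XX]: (0,0)[XXOO./.O.XX]-1 (0,4)[.XOOX/.O.XX]+0 (1,0)[.XOO./XO.XX]-1 (1,2)[.XOO./.OXXX]+1*
p2 O@[.XOO./.OXXX] terminal -1; root [.XOO./.O.XX] d6

value(.XOO./.O.XX, X) = +1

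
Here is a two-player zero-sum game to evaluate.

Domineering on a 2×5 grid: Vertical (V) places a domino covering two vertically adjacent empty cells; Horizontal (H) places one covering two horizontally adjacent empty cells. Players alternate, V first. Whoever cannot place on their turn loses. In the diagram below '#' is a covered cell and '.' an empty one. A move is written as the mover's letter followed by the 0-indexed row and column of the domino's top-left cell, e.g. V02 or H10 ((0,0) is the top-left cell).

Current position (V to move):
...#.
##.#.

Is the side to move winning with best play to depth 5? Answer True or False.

p1 V@[...#./##.#.]: V02[..##./####.]+1* V04[...##/##.##]-1
p2 H@[..##./####.]: H00[####./####.]-1*
p3 V@[####./####.]: V04[#####/#####]+1*
p4 H@[#####/#####] terminal -1; root [...#./##.#.] d5

V winning at [...#./##.#.]: True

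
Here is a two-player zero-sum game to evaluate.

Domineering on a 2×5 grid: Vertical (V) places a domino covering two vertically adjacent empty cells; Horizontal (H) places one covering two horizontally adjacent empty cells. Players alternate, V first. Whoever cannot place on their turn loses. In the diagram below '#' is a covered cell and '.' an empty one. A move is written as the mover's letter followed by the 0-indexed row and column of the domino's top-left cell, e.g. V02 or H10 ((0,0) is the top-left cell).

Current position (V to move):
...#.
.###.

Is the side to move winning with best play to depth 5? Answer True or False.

ply 1, V at ...#./.###. | V00=+1→#..#./####.*; V04=-1→...##/.####
ply 2, H at #..#./####. | H01=-1→####./####.*
ply 3, V at ####./####. | V04=+1→#####/#####*
ply 4: #####/##### is terminal -1 (H); from ...#./.###. depth 5

V winning at [...#./.###.]: True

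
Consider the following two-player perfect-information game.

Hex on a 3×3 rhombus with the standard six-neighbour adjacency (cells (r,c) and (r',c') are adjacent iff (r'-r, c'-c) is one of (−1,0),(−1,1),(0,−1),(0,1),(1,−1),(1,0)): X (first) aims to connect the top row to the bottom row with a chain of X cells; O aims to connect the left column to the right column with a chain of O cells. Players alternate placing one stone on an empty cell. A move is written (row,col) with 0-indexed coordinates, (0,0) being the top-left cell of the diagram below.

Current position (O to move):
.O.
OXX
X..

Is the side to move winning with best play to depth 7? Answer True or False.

p1 O@[.O./OXX/X..]: (0,0)[OO./OXX/X..]-1 (0,2)[.OO/OXX/X..]+1* (2,1)[.O./OXX/XO.]-1 (2,2)[.O./OXX/X.O]-1
p2 X@[.OO/OXX/X..] terminal -1; root [.O./OXX/X..] d7

O winning at [.O./OXX/X..]: True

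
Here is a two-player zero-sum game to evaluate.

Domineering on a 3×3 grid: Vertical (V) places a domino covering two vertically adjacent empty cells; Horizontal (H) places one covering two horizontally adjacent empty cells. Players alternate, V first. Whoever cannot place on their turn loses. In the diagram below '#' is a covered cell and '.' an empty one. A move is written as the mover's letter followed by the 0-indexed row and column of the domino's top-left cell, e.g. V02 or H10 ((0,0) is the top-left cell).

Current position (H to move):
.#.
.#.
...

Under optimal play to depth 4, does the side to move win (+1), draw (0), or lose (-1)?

[.#./.#./...] H move#1: H20:-1/.#./.#./##.*, H21:-1/.#./.#./.##
[.#./.#./##.] V move#2: V00:+1/##./##./##.*, V02:+1/.##/.##/##., V12:+1/.#./.##/###
[##./##./##.] end (terminal -1, H#3); searched .#./.#./... to 4

value(.#./.#./..., H) = -1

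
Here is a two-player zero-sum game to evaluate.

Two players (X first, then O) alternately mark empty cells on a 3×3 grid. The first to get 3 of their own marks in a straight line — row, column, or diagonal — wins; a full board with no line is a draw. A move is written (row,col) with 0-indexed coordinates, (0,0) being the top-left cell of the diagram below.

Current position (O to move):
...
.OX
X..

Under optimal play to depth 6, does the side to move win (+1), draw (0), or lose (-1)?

value(.../.OX/X.., O) = 0

ply 1, O at .../.OX/X.. | (0,0)=-1→O../.OX/X..; (0,1)=+0→.O./.OX/X..*; (0,2)=+0→..O/.OX/X..; (1,0)=-1→.../OOX/X..; (2,1)=+0→.../.OX/XO.; (2,2)=+0→.../.OX/X.O
ply 2, X at .O./.OX/X.. | (0,0)=-1→XO./.OX/X..; (0,2)=-1→.OX/.OX/X..; (1,0)=-1→.O./XOX/X..; (2,1)=+0→.O./.OX/XX.*; (2,2)=-1→.O./.OX/X.X
ply 3, O at .O./.OX/XX. | (0,0)=-1→OO./.OX/XX.; (0,2)=-1→.OO/.OX/XX.; (1,0)=-1→.O./OOX/XX.; (2,2)=+0→.O./.OX/XXO*
ply 4, X at .O./.OX/XXO | (0,0)=+0→XO./.OX/XXO*; (0,2)=-1→.OX/.OX/XXO; (1,0)=-1→.O./XOX/XXO
ply 5, O at XO./.OX/XXO | (0,2)=-1→XOO/.OX/XXO; (1,0)=+0→XO./OOX/XXO*
ply 6, X at XO./OOX/XXO | (0,2)=+0→XOX/OOX/XXO*
ply 7: XOX/OOX/XXO is terminal +0 (O); from .../.OX/X.. depth 6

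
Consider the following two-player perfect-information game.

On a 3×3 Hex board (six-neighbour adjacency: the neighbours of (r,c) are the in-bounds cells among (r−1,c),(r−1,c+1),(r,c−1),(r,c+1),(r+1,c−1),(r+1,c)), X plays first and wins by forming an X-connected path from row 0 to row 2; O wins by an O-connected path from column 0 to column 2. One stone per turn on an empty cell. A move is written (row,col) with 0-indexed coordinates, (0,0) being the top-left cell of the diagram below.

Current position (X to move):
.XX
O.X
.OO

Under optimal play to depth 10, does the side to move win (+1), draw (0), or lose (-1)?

value(.XX/O.X/.OO, X) = -1

ply 1, X at .XX/O.X/.OO | (0,0)=-1→XXX/O.X/.OO*; (1,1)=-1→.XX/OXX/.OO; (2,0)=-1→.XX/O.X/XOO
ply 2, O at XXX/O.X/.OO | (1,1)=+1→XXX/OOX/.OO*; (2,0)=+1→XXX/O.X/OOO
ply 3: XXX/OOX/.OO is terminal -1 (X); from .XX/O.X/.OO depth 10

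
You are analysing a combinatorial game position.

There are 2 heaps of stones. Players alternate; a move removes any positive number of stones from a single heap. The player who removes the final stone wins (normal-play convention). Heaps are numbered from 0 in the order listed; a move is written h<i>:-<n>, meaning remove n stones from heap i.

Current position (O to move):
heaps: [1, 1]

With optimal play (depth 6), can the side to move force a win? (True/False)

O winning at [(1,1)]: False

p1 O@[(1,1)]: h0:-1[(0,1)]-1* h1:-1[(1,0)]-1
p2 X@[(0,1)]: h1:-1[(0,0)]+1*
p3 O@[(0,0)] terminal -1; root [(1,1)] d6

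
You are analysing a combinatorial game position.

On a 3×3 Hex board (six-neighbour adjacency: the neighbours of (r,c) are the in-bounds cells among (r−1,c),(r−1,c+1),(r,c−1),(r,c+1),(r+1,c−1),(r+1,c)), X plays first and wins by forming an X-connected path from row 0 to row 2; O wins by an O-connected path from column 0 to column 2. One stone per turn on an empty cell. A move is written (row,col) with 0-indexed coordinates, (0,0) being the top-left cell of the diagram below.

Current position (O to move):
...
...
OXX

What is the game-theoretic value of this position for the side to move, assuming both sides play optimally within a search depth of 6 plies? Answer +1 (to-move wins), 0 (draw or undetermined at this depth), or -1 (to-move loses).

ply 1, O at .../.../OXX | (0,0)=-1→O../.../OXX; (0,1)=-1→.O./.../OXX; (0,2)=+1→..O/.../OXX*; (1,0)=-1→.../O../OXX; (1,1)=+1→.../.O./OXX; (1,2)=-1→.../..O/OXX
ply 2, X at ..O/.../OXX | (0,0)=-1→X.O/.../OXX*; (0,1)=-1→.XO/.../OXX; (1,0)=-1→..O/X../OXX; (1,1)=-1→..O/.X./OXX; (1,2)=-1→..O/..X/OXX
ply 3, O at X.O/.../OXX | (0,1)=+1→XOO/.../OXX*; (1,0)=+1→X.O/O../OXX; (1,1)=+1→X.O/.O./OXX; (1,2)=-1→X.O/..O/OXX
ply 4, X at XOO/.../OXX | (1,0)=-1→XOO/X../OXX*; (1,1)=-1→XOO/.X./OXX; (1,2)=-1→XOO/..X/OXX
ply 5, O at XOO/X../OXX | (1,1)=+1→XOO/XO./OXX*; (1,2)=-1→XOO/X.O/OXX
ply 6: XOO/XO./OXX is terminal -1 (X); from .../.../OXX depth 6

value(.../.../OXX, O) = +1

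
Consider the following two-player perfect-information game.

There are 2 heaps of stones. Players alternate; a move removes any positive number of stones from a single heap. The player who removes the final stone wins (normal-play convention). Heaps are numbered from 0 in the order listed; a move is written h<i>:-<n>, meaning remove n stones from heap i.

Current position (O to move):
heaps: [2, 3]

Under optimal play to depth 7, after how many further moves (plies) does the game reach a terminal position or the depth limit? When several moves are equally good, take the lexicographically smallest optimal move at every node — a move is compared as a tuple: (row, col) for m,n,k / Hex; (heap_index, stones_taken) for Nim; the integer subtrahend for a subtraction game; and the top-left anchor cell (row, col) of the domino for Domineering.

p1 O@[(2,3)]: h0:-1[(1,3)]-1 h0:-2[(0,3)]-1 h1:-1[(2,2)]+1* h1:-2[(2,1)]-1 h1:-3[(2,0)]-1
p2 X@[(2,2)]: h0:-1[(1,2)]-1* h0:-2[(0,2)]-1 h1:-1[(2,1)]-1 h1:-2[(2,0)]-1
p3 O@[(1,2)]: h0:-1[(0,2)]-1 h1:-1[(1,1)]+1* h1:-2[(1,0)]-1
p4 X@[(1,1)]: h0:-1[(0,1)]-1* h1:-1[(1,0)]-1
p5 O@[(0,1)]: h1:-1[(0,0)]+1*
p6 X@[(0,0)] terminal -1; root [(2,3)] d7

PV length from [(2,3)]: 5 plies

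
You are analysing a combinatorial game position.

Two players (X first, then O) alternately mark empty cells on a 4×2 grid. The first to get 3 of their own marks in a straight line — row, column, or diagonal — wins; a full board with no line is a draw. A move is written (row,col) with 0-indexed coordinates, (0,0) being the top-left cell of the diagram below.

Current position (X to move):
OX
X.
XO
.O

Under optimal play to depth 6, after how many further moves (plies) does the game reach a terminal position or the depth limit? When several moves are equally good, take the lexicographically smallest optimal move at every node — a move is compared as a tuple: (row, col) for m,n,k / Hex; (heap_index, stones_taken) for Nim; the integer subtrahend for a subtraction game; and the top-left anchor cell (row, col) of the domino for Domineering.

PV length from [OX/X./XO/.O]: 1 ply

[OX/X./XO/.O] X move#1: (1,1):+0/OX/XX/XO/.O, (3,0):+1/OX/X./XO/XO*
[OX/X./XO/XO] end (terminal -1, O#2); searched OX/X./XO/.O to 6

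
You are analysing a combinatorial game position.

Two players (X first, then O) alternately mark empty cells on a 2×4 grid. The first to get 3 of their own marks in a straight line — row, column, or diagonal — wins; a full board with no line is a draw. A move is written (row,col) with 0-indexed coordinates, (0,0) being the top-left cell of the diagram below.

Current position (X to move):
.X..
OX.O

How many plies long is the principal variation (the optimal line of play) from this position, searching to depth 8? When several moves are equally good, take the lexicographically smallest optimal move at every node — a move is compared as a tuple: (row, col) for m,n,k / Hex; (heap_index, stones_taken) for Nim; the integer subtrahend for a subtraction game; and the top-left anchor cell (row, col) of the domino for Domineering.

PV length from [.X../OX.O]: 3 plies

ply 1, X at .X../OX.O | (0,0)=+0→XX../OX.O; (0,2)=+1→.XX./OX.O*; (0,3)=+0→.X.X/OX.O; (1,2)=+0→.X../OXXO
ply 2, O at .XX./OX.O | (0,0)=-1→OXX./OX.O*; (0,3)=-1→.XXO/OX.O; (1,2)=-1→.XX./OXOO
ply 3, X at OXX./OX.O | (0,3)=+1→OXXX/OX.O*; (1,2)=+0→OXX./OXXO
ply 4: OXXX/OX.O is terminal -1 (O); from .X../OX.O depth 8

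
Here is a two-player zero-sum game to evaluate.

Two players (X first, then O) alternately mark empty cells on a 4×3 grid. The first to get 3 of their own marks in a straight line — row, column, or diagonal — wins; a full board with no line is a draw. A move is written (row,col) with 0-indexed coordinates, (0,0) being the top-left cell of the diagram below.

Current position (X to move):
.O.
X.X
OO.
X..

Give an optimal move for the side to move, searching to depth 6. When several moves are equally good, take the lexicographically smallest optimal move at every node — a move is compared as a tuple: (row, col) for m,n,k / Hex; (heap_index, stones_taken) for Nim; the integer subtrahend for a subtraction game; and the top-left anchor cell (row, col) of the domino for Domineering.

p1 X@[.O./X.X/OO./X..]: (0,0)[XO./X.X/OO./X..]-1 (0,2)[.OX/X.X/OO./X..]-1 (1,1)[.O./XXX/OO./X..]+1* (2,2)[.O./X.X/OOX/X..]-1 (3,1)[.O./X.X/OO./XX.]-1 (3,2)[.O./X.X/OO./X.X]-1
p2 O@[.O./XXX/OO./X..] terminal -1; root [.O./X.X/OO./X..] d6

X's best at [.O./X.X/OO./X..]: (1,1)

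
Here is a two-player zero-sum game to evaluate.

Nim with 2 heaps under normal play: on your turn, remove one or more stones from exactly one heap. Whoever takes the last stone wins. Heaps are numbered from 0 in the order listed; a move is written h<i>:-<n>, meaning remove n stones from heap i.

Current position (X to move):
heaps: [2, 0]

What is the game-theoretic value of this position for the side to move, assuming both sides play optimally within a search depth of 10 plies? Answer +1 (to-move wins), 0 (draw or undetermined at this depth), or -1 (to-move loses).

[(2,0)] X move#1: h0:-1:-1/(1,0), h0:-2:+1/(0,0)*
[(0,0)] end (terminal -1, O#2); searched (2,0) to 10

value((2,0), X) = +1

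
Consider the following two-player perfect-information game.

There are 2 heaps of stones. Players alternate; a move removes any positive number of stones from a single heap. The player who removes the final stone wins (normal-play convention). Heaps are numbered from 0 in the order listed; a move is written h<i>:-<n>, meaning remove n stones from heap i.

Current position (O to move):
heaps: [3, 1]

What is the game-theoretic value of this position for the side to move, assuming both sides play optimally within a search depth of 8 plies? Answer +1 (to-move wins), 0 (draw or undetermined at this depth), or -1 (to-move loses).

value((3,1), O) = +1

ply 1, O at (3,1) | h0:-1=-1→(2,1); h0:-2=+1→(1,1)*; h0:-3=-1→(0,1); h1:-1=-1→(3,0)
ply 2, X at (1,1) | h0:-1=-1→(0,1)*; h1:-1=-1→(1,0)
ply 3, O at (0,1) | h1:-1=+1→(0,0)*
ply 4: (0,0) is terminal -1 (X); from (3,1) depth 8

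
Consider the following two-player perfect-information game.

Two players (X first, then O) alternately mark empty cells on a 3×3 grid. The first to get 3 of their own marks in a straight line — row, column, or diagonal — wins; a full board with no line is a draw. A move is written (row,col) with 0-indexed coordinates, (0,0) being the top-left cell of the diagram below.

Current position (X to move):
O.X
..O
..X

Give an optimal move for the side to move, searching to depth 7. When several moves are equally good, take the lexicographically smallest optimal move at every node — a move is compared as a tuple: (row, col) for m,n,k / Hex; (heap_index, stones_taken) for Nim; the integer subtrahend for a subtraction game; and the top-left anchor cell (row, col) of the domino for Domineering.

[O.X/..O/..X] X move#1: (0,1):-1/OXX/..O/..X, (1,0):+0/O.X/X.O/..X, (1,1):+0/O.X/.XO/..X, (2,0):+1/O.X/..O/X.X*, (2,1):+0/O.X/..O/.XX
[O.X/..O/X.X] O move#2: (0,1):-1/OOX/..O/X.X*, (1,0):-1/O.X/O.O/X.X, (1,1):-1/O.X/.OO/X.X, (2,1):-1/O.X/..O/XOX
[OOX/..O/X.X] X move#3: (1,0):+1/OOX/X.O/X.X*, (1,1):+1/OOX/.XO/X.X, (2,1):+1/OOX/..O/XXX
[OOX/X.O/X.X] O move#4: (1,1):-1/OOX/XOO/X.X*, (2,1):-1/OOX/X.O/XOX
[OOX/XOO/X.X] X move#5: (2,1):+1/OOX/XOO/XXX*
[OOX/XOO/XXX] end (terminal -1, O#6); searched O.X/..O/..X to 7

X's best at [O.X/..O/..X]: (2,0)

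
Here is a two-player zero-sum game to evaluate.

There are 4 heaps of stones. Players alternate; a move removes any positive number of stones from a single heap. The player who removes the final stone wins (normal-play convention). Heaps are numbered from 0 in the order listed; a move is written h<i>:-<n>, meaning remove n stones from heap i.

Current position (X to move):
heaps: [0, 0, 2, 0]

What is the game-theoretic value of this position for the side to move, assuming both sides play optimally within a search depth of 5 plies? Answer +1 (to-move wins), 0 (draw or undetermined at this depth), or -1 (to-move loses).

ply 1, X at (0,0,2,0) | h2:-1=-1→(0,0,1,0); h2:-2=+1→(0,0,0,0)*
ply 2: (0,0,0,0) is terminal -1 (O); from (0,0,2,0) depth 5

value((0,0,2,0), X) = +1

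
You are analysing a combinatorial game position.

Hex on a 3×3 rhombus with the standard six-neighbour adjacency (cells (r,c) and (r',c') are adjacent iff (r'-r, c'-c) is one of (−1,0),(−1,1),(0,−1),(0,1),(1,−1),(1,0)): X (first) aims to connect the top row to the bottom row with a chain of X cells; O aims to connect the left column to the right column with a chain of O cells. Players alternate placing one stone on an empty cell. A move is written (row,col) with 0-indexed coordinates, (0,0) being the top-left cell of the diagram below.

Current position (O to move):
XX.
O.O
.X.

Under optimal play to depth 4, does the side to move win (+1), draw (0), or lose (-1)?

value(XX./O.O/.X., O) = +1

ply 1, O at XX./O.O/.X. | (0,2)=-1→XXO/O.O/.X.; (1,1)=+1→XX./OOO/.X.*; (2,0)=-1→XX./O.O/OX.; (2,2)=-1→XX./O.O/.XO
ply 2: XX./OOO/.X. is terminal -1 (X); from XX./O.O/.X. depth 4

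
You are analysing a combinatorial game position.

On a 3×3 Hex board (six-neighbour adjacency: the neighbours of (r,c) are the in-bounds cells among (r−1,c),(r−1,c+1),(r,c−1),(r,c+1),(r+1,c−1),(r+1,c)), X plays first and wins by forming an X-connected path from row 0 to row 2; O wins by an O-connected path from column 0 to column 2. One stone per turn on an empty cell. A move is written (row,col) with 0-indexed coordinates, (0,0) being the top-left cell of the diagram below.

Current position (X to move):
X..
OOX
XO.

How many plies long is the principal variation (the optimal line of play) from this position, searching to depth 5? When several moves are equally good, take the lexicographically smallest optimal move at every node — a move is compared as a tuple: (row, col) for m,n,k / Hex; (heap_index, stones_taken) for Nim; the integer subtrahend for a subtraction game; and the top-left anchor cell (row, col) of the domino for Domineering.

p1 X@[X../OOX/XO.]: (0,1)[XX./OOX/XO.]-1* (0,2)[X.X/OOX/XO.]-1 (2,2)[X../OOX/XOX]-1
p2 O@[XX./OOX/XO.]: (0,2)[XXO/OOX/XO.]+1* (2,2)[XX./OOX/XOO]+1
p3 X@[XXO/OOX/XO.] terminal -1; root [X../OOX/XO.] d5

PV length from [X../OOX/XO.]: 2 plies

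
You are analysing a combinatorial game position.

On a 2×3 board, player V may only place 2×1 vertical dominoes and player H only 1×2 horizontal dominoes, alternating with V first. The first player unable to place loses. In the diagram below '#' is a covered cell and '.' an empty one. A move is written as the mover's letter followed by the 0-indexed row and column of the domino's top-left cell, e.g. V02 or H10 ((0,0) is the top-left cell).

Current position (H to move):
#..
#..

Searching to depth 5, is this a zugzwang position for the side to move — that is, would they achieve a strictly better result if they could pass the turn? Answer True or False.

zugzwang(#../#.., H) = False

ply 1, H at #../#.. | H01=+1→###/#..*; H11=+1→#../###
ply 2: ###/#.. is terminal -1 (V); from #../#.. depth 5
suppose H passes — search the same position with V to move:
pass> ply 1, V at #../#.. | V01=+1→##./##.*; V02=+1→#.#/#.#
pass> ply 2: ##./##. is terminal -1 (H); from #../#.. depth 5
for H: play +1, pass -1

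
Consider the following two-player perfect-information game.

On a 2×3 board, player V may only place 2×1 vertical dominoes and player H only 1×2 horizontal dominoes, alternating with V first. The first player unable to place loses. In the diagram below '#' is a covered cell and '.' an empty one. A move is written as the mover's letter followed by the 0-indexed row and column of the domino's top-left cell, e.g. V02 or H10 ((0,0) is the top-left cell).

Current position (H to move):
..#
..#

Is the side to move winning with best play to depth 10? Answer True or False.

H winning at [..#/..#]: True

p1 H@[..#/..#]: H00[###/..#]+1* H10[..#/###]+1
p2 V@[###/..#] terminal -1; root [..#/..#] d10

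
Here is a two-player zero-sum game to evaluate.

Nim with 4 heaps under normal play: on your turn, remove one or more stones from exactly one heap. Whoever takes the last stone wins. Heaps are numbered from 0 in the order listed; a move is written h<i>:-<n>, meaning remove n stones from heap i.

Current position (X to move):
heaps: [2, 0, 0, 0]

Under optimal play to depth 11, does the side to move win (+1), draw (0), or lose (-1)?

value((2,0,0,0), X) = +1

[(2,0,0,0)] X move#1: h0:-1:-1/(1,0,0,0), h0:-2:+1/(0,0,0,0)*
[(0,0,0,0)] end (terminal -1, O#2); searched (2,0,0,0) to 11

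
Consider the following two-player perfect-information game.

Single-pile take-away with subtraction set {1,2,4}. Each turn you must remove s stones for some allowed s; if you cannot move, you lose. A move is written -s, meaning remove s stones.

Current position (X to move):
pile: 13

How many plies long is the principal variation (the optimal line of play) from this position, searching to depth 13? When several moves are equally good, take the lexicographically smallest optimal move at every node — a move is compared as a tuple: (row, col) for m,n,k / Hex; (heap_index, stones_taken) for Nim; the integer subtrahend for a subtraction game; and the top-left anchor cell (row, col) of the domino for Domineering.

PV length from [13]: 9 plies

p1 X@[13]: -1[12]+1* -2[11]-1 -4[9]+1
p2 O@[12]: -1[11]-1* -2[10]-1 -4[8]-1
p3 X@[11]: -1[10]-1 -2[9]+1* -4[7]-1
p4 O@[9]: -1[8]-1* -2[7]-1 -4[5]-1
p5 X@[8]: -1[7]-1 -2[6]+1* -4[4]-1
p6 O@[6]: -1[5]-1* -2[4]-1 -4[2]-1
p7 X@[5]: -1[4]-1 -2[3]+1* -4[1]-1
p8 O@[3]: -1[2]-1* -2[1]-1
p9 X@[2]: -1[1]-1 -2[0]+1*
p10 O@[0] terminal -1; root [13] d13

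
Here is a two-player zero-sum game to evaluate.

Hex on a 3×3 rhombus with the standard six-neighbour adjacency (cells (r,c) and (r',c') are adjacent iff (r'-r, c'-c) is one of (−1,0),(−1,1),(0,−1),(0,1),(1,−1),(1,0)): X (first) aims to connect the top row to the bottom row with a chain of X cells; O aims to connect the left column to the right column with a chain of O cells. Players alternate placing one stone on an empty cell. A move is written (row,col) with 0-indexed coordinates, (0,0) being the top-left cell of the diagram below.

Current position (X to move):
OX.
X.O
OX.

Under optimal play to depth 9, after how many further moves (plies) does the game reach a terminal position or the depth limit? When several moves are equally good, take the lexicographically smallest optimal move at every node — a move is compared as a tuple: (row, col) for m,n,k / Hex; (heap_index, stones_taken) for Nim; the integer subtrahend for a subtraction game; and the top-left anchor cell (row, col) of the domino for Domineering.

PV length from [OX./X.O/OX.]: 1 ply

p1 X@[OX./X.O/OX.]: (0,2)[OXX/X.O/OX.]-1 (1,1)[OX./XXO/OX.]+1* (2,2)[OX./X.O/OXX]-1
p2 O@[OX./XXO/OX.] terminal -1; root [OX./X.O/OX.] d9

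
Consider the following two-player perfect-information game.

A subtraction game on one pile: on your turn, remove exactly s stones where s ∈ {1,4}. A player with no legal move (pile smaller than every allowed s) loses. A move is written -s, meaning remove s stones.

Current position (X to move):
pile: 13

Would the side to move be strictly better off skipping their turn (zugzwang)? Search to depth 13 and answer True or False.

[13] X move#1: -1:+1/12*, -4:-1/9
[12] O move#2: -1:-1/11*, -4:-1/8
[11] X move#3: -1:+1/10*, -4:+1/7
[10] O move#4: -1:-1/9*, -4:-1/6
[9] X move#5: -1:-1/8, -4:+1/5*
[5] O move#6: -1:-1/4*, -4:-1/1
[4] X move#7: -1:-1/3, -4:+1/0*
[0] end (terminal -1, O#8); searched 13 to 13
suppose X passes — search the same position with O to move:
pass> [13] O move#1: -1:+1/12*, -4:-1/9
pass> [12] X move#2: -1:-1/11*, -4:-1/8
pass> [11] O move#3: -1:+1/10*, -4:+1/7
pass> [10] X move#4: -1:-1/9*, -4:-1/6
pass> [9] O move#5: -1:-1/8, -4:+1/5*
pass> [5] X move#6: -1:-1/4*, -4:-1/1
pass> [4] O move#7: -1:-1/3, -4:+1/0*
pass> [0] end (terminal -1, X#8); searched 13 to 13
for X: play +1, pass -1

zugzwang(13, X) = False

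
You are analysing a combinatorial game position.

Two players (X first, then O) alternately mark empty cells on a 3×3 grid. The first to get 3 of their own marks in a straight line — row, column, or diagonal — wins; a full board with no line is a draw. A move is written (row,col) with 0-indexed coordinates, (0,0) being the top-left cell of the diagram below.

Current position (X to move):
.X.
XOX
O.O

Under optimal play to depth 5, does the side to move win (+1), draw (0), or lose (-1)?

p1 X@[.X./XOX/O.O]: (0,0)[XX./XOX/O.O]-1* (0,2)[.XX/XOX/O.O]-1 (2,1)[.X./XOX/OXO]-1
p2 O@[XX./XOX/O.O]: (0,2)[XXO/XOX/O.O]+1* (2,1)[XX./XOX/OOO]+1
p3 X@[XXO/XOX/O.O] terminal -1; root [.X./XOX/O.O] d5

value(.X./XOX/O.O, X) = -1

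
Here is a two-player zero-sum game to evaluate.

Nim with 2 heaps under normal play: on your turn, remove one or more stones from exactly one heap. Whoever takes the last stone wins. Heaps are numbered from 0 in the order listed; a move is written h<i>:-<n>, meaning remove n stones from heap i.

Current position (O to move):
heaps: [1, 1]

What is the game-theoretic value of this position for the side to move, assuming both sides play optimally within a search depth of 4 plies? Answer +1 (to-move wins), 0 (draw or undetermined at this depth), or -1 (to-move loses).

value((1,1), O) = -1

[(1,1)] O move#1: h0:-1:-1/(0,1)*, h1:-1:-1/(1,0)
[(0,1)] X move#2: h1:-1:+1/(0,0)*
[(0,0)] end (terminal -1, O#3); searched (1,1) to 4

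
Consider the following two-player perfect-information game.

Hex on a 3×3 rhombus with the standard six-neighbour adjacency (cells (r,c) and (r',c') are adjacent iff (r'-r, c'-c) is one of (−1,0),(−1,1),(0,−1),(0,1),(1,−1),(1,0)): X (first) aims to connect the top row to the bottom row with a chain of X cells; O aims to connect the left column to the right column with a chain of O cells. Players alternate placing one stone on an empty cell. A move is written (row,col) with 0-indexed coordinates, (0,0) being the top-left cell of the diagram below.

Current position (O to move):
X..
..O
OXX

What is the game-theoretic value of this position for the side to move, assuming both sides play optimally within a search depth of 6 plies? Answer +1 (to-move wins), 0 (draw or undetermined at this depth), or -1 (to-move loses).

ply 1, O at X../..O/OXX | (0,1)=-1→XO./..O/OXX; (0,2)=-1→X.O/..O/OXX; (1,0)=-1→X../O.O/OXX; (1,1)=+1→X../.OO/OXX*
ply 2: X../.OO/OXX is terminal -1 (X); from X../..O/OXX depth 6

value(X../..O/OXX, O) = +1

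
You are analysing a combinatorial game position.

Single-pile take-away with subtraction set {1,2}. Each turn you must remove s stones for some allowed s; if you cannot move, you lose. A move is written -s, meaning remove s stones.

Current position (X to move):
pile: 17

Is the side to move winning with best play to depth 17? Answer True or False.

p1 X@[17]: -1[16]-1 -2[15]+1*
p2 O@[15]: -1[14]-1* -2[13]-1
p3 X@[14]: -1[13]-1 -2[12]+1*
p4 O@[12]: -1[11]-1* -2[10]-1
p5 X@[11]: -1[10]-1 -2[9]+1*
p6 O@[9]: -1[8]-1* -2[7]-1
p7 X@[8]: -1[7]-1 -2[6]+1*
p8 O@[6]: -1[5]-1* -2[4]-1
p9 X@[5]: -1[4]-1 -2[3]+1*
p10 O@[3]: -1[2]-1* -2[1]-1
p11 X@[2]: -1[1]-1 -2[0]+1*
p12 O@[0] terminal -1; root [17] d17

X winning at [17]: True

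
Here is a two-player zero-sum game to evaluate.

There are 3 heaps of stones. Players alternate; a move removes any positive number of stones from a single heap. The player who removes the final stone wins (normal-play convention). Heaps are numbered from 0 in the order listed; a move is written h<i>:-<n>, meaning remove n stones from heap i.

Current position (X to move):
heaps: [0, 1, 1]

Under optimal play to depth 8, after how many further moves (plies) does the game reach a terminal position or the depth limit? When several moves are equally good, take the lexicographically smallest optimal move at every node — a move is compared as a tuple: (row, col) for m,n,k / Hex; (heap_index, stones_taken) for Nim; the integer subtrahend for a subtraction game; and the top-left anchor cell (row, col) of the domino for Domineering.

PV length from [(0,1,1)]: 2 plies

p1 X@[(0,1,1)]: h1:-1[(0,0,1)]-1* h2:-1[(0,1,0)]-1
p2 O@[(0,0,1)]: h2:-1[(0,0,0)]+1*
p3 X@[(0,0,0)] terminal -1; root [(0,1,1)] d8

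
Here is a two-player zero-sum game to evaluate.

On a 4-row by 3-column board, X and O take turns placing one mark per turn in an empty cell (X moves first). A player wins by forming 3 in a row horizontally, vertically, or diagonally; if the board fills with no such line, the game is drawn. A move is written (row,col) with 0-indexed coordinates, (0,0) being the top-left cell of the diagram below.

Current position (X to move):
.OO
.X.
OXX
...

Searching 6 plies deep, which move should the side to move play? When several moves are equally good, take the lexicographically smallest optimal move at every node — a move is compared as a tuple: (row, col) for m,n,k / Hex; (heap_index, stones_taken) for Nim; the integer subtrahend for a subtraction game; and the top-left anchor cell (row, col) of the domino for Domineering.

X's best at [.OO/.X./OXX/...]: (0,0)

p1 X@[.OO/.X./OXX/...]: (0,0)[XOO/.X./OXX/...]+1* (1,0)[.OO/XX./OXX/...]-1 (1,2)[.OO/.XX/OXX/...]-1 (3,0)[.OO/.X./OXX/X..]-1 (3,1)[.OO/.X./OXX/.X.]+1 (3,2)[.OO/.X./OXX/..X]-1
p2 O@[XOO/.X./OXX/...] terminal -1; root [.OO/.X./OXX/...] d6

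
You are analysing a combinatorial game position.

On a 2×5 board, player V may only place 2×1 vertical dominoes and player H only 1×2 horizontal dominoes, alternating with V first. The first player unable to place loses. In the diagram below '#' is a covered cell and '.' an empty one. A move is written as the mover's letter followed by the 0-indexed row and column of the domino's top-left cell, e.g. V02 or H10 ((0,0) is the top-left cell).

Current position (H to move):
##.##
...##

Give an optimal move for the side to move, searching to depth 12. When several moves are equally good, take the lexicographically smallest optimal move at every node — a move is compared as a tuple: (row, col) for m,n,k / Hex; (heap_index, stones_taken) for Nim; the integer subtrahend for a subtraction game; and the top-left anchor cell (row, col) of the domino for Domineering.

H's best at [##.##/...##]: H11

p1 H@[##.##/...##]: H10[##.##/##.##]-1 H11[##.##/.####]+1*
p2 V@[##.##/.####] terminal -1; root [##.##/...##] d12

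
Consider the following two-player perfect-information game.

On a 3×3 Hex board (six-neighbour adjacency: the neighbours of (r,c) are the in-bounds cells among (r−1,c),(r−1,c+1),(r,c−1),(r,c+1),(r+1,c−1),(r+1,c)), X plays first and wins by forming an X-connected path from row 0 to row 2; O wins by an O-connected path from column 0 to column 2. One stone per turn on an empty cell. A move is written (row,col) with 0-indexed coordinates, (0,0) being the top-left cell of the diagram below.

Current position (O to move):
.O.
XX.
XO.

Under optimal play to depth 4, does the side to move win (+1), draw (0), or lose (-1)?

value(.O./XX./XO., O) = -1

ply 1, O at .O./XX./XO. | (0,0)=-1→OO./XX./XO.*; (0,2)=-1→.OO/XX./XO.; (1,2)=-1→.O./XXO/XO.; (2,2)=-1→.O./XX./XOO
ply 2, X at OO./XX./XO. | (0,2)=+1→OOX/XX./XO.*; (1,2)=-1→OO./XXX/XO.; (2,2)=-1→OO./XX./XOX
ply 3: OOX/XX./XO. is terminal -1 (O); from .O./XX./XO. depth 4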